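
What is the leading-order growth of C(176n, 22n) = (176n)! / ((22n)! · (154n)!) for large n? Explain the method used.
C(176n, 22n) ~ (16777216/823543)^(22n) · sqrt(4/(7π·22n))

Write N = 22n. Apply Stirling to each factorial:
  (8N)! ~ sqrt(2π·8N) · (8N/e)^(8N),
  N! ~ sqrt(2π N) · (N/e)^N,
  (7N)! ~ sqrt(2π·7N) · (7N/e)^(7N).
The exponential factors combine to (8N)^(8N) / (N^N · (7N)^(7N)) = 8^(8N)/7^(7N) = (8^8/7^7)^N = (16777216/823543)^N.
The square-root prefactors combine to sqrt(2π·8N) / (sqrt(2π N)·sqrt(2π·7N)) = sqrt(8 / (2π·7·N)) = sqrt(4/(7π·22n)).
Substituting N = 22n: C(176n, 22n) ~ (16777216/823543)^(22n) · sqrt(4/(7π·22n)).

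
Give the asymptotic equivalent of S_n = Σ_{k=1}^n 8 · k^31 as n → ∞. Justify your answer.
S_n ~ n^32 / 4

By integral comparison (Euler-Maclaurin), Σ_{k=1}^n 8 · k^31 = 8 · ∫_0^n x^31 dx + O(n^31) = 8 · n^32/32 = n^32 / 4 + O(n^31). (Equivalently, Faulhaber's formula gives the same leading term.)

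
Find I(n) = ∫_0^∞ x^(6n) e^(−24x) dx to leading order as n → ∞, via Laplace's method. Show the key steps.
I(n) ~ (sqrt(2π·6n) / 24) · (6n/(24e))^(6n)

Write the integrand as exp(6n ln x − 24x) and set f(x) = 6n ln x − 24x. Then f'(x) = 6n/x − 24 = 0 at x* = 6n/24, and f''(x*) = −6n/x*^2 = −24^2/(6n). Laplace's method (interior maximum) gives
  I(n) ~ e^(f(x*)) · sqrt(2π / |f''(x*)|)
        = exp(6n ln(6n/24) − 6n) · sqrt(2π · 6n / 24^2)
        = (6n/24)^(6n) e^(−6n) · sqrt(2π·6n) / 24
        = (sqrt(2π·6n) / 24) · (6n/(24e))^(6n).
This matches Γ(6n+1)/24^(6n+1) with Stirling applied to Γ.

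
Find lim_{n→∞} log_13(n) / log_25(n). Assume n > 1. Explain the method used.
lim = ln(25) / ln(13) = log_13(25)

Change of base: log_13(n) = ln n / ln 13 and log_25(n) = ln n / ln 25. The ratio is (ln n / ln 13) · (ln 25 / ln n) = ln 25 / ln 13, a constant independent of n. So the limit is ln 25 / ln 13 = log_13(25).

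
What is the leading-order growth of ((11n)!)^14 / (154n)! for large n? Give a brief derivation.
((11n)!)^14/(154n)! ~ ((2π·11n)^(13/2) / sqrt(14)) · 14^(−14·11n)  →  0

Write N = 11n. Stirling: N! ~ sqrt(2π N)(N/e)^N and (14N)! ~ sqrt(2π·14N)·(14N/e)^(14N).
  (N!)^14/(14N)! ~ (2π N)^(14/2) (N/e)^(14N) / [sqrt(2π·14N) (14N/e)^(14N)]
     = (2π N)^(14/2) / sqrt(2π·14N) · (N/(14N))^(14N)
     = (2π N)^((14−1)/2) / sqrt(14) · 14^(−14N).
Since 14^14 > 1, the factor 14^(−14N) decays exponentially, so the ratio → 0. Substituting N = 11n gives the stated form.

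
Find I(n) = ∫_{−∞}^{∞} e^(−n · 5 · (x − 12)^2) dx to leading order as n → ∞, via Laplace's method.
I(n) = sqrt(π/(5n))

Here φ(x) = 5 · (x − 12)^2 has its unique minimum at x* = 12 with φ(x*) = 0 and φ''(x*) = 10. Laplace's method gives
  I(n) ~ e^(−n φ(x*)) · sqrt(2π / (n · φ''(x*))) = sqrt(2π / (10n)) = sqrt(π/(5n)).
This is exact: substituting u = (x − 12)·sqrt(5n) gives I(n) = (1/sqrt(5n)) ∫_{−∞}^{∞} e^(−u^2) du = sqrt(π/(5n)).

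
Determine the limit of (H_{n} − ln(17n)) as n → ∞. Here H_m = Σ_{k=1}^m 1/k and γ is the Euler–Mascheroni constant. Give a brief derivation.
lim = −ln 17 + γ

By Euler-Maclaurin, H_m = ln m + γ + O(1/m). So
  H_{n} − ln(17n) = ln(n) + γ − ln(17n) + O(1/n)
                       = ln(1/17) + γ + O(1/n).
Hence the limit is ln(1/17) + γ.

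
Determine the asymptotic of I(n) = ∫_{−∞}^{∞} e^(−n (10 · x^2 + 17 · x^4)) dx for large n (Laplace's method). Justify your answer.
I(n) ~ sqrt(π/(10n))

φ(x) = 10 · x^2 + 17 · x^4 has its unique global minimum at x* = 0 (since φ'(x) = 20x + 68x^3 = 0 only at x = 0 for real x with both coefficients positive, and φ → ∞ as |x| → ∞). At x* = 0, φ(0) = 0 and φ''(0) = 20. Laplace's method then gives
  I(n) ~ sqrt(2π / (n · φ''(0))) · e^(−n φ(0)) = sqrt(2π / (20n)) = sqrt(π/(10n)).
The 17 · x^4 term contributes only at subleading order (an O(1/n) relative correction).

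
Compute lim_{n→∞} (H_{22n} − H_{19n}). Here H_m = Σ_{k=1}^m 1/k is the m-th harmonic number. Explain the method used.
lim = ln(22/19)

Euler-Maclaurin gives H_m = ln m + γ + 1/(2m) + O(1/m^2). The γ and O(1/m) terms cancel in the difference:
  H_{22n} − H_{19n} = ln(22n) − ln(19n) + O(1/n) = ln(22/19) + O(1/n).
Hence the limit is ln(22/19).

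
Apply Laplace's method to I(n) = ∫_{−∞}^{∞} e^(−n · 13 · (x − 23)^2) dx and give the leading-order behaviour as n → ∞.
I(n) = sqrt(π/(13n))

Here φ(x) = 13 · (x − 23)^2 has its unique minimum at x* = 23 with φ(x*) = 0 and φ''(x*) = 26. Laplace's method gives
  I(n) ~ e^(−n φ(x*)) · sqrt(2π / (n · φ''(x*))) = sqrt(2π / (26n)) = sqrt(π/(13n)).
This is exact: substituting u = (x − 23)·sqrt(13n) gives I(n) = (1/sqrt(13n)) ∫_{−∞}^{∞} e^(−u^2) du = sqrt(π/(13n)).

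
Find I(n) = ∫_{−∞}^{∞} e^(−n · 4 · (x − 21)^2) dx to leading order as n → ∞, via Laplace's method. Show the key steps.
I(n) = sqrt(π/(4n))

Here φ(x) = 4 · (x − 21)^2 has its unique minimum at x* = 21 with φ(x*) = 0 and φ''(x*) = 8. Laplace's method gives
  I(n) ~ e^(−n φ(x*)) · sqrt(2π / (n · φ''(x*))) = sqrt(2π / (8n)) = sqrt(π/(4n)).
This is exact: substituting u = (x − 21)·sqrt(4n) gives I(n) = (1/sqrt(4n)) ∫_{−∞}^{∞} e^(−u^2) du = sqrt(π/(4n)).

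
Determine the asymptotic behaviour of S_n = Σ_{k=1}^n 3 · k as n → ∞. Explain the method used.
S_n ~ 3 · n^2 / 2

By integral comparison (Euler-Maclaurin), Σ_{k=1}^n 3 · k = 3 · ∫_0^n x^1 dx + O(n) = 3 · n^2/2 + O(n). (Equivalently, Faulhaber's formula gives the same leading term.)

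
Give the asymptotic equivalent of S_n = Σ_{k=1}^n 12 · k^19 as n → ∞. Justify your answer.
S_n ~ 3 · n^20 / 5

By integral comparison (Euler-Maclaurin), Σ_{k=1}^n 12 · k^19 = 12 · ∫_0^n x^19 dx + O(n^19) = 12 · n^20/20 = 3 · n^20 / 5 + O(n^19). (Equivalently, Faulhaber's formula gives the same leading term.)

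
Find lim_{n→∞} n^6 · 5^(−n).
lim = 0

Exponentials with base > 1 dominate every fixed polynomial: for any fixed c, n^c / 5^n → 0 as n → ∞ (e.g. by the ratio test, or by writing 5^n = e^(n ln 5) and noting e^(n ln 5) / n^c → ∞). Hence n^6 · 5^(−n) = n^6 / 5^n → 0.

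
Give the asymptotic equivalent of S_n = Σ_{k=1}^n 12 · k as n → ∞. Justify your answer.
S_n ~ 6 · n^2

By integral comparison (Euler-Maclaurin), Σ_{k=1}^n 12 · k = 12 · ∫_0^n x^1 dx + O(n) = 12 · n^2/2 = 6 · n^2 + O(n). (Equivalently, Faulhaber's formula gives the same leading term.)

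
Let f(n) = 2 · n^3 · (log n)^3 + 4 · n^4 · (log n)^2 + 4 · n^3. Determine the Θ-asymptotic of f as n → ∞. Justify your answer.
f(n) ∈ Θ(n^4 · (log n)^2)

Compare the terms by growth order. For large n, n^a · (log n)^b dominates n^a' · (log n)^b' iff a > a', or (a = a' and b > b'). Ranking the 3 terms shows the dominant one is 4 · n^4 · (log n)^2. Hence f(n) ∈ Θ(n^4 · (log n)^2).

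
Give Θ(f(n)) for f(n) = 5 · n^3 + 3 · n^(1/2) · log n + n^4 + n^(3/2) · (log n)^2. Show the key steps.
f(n) ∈ Θ(n^4)

Compare the terms by growth order. For large n, n^a · (log n)^b dominates n^a' · (log n)^b' iff a > a', or (a = a' and b > b'). Ranking the 4 terms shows the dominant one is n^4. Hence f(n) ∈ Θ(n^4).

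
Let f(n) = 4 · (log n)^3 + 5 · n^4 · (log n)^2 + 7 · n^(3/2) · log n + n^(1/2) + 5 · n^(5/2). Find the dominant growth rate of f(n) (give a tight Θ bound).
f(n) ∈ Θ(n^4 · (log n)^2)

Compare the terms by growth order. For large n, n^a · (log n)^b dominates n^a' · (log n)^b' iff a > a', or (a = a' and b > b'). Ranking the 5 terms shows the dominant one is 5 · n^4 · (log n)^2. Hence f(n) ∈ Θ(n^4 · (log n)^2).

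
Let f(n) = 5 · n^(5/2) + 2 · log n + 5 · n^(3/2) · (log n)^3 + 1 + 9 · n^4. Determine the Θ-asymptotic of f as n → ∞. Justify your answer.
f(n) ∈ Θ(n^4)

Compare the terms by growth order. For large n, n^a · (log n)^b dominates n^a' · (log n)^b' iff a > a', or (a = a' and b > b'). Ranking the 5 terms shows the dominant one is 9 · n^4. Hence f(n) ∈ Θ(n^4).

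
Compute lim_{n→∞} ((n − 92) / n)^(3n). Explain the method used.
lim = e^(−276)

Rewrite as (1 − 92/n)^(3n). By the standard limit (1 + x/n)^n → e^x, we have (1 − 92/n)^n → e^(−92), and raising to the 3rd power gives e^(−276).
More precisely, ln[(1 − 92/n)^(3n)] = 3n · ln(1 − 92/n) = 3n · (-92/n + O(1/n^2)) = -276 + O(1/n) → -276.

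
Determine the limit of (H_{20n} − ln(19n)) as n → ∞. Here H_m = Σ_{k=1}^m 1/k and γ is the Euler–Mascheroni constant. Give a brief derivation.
lim = ln(20/19) + γ

By Euler-Maclaurin, H_m = ln m + γ + O(1/m). So
  H_{20n} − ln(19n) = ln(20n) + γ − ln(19n) + O(1/n)
                       = ln(20/19) + γ + O(1/n).
Hence the limit is ln(20/19) + γ.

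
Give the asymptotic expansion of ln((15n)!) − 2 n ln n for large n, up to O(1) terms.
ln((15n)!) − 2 n ln n = 13 n ln n + 15(ln 15 − 1) n + (1/2) ln(2π·15n) + O(1/n)

Stirling: ln((15n)!) = 15n ln(15n) − 15n + (1/2) ln(2π·15n) + O(1/n).
Expand 15n ln(15n) = 15n (ln n + ln 15) = 15n ln n + 15n ln 15.
Subtract 2n ln n: leading term is (15 − 2) n ln n = 13 n ln n. The next term is 15n ln 15 − 15n = 15(ln 15 − 1) n. Then the (1/2) ln(2π·15n) correction.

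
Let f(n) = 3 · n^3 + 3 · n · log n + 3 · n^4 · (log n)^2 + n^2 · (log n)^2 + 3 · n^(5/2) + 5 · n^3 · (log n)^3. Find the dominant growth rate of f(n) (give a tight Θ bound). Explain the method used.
f(n) ∈ Θ(n^4 · (log n)^2)

Compare the terms by growth order. For large n, n^a · (log n)^b dominates n^a' · (log n)^b' iff a > a', or (a = a' and b > b'). Ranking the 6 terms shows the dominant one is 3 · n^4 · (log n)^2. Hence f(n) ∈ Θ(n^4 · (log n)^2).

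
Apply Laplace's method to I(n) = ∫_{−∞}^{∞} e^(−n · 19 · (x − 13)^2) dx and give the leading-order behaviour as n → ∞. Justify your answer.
I(n) = sqrt(π/(19n))

Here φ(x) = 19 · (x − 13)^2 has its unique minimum at x* = 13 with φ(x*) = 0 and φ''(x*) = 38. Laplace's method gives
  I(n) ~ e^(−n φ(x*)) · sqrt(2π / (n · φ''(x*))) = sqrt(2π / (38n)) = sqrt(π/(19n)).
This is exact: substituting u = (x − 13)·sqrt(19n) gives I(n) = (1/sqrt(19n)) ∫_{−∞}^{∞} e^(−u^2) du = sqrt(π/(19n)).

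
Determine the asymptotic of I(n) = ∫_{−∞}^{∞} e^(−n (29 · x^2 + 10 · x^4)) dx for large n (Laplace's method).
I(n) ~ sqrt(π/(29n))

φ(x) = 29 · x^2 + 10 · x^4 has its unique global minimum at x* = 0 (since φ'(x) = 58x + 40x^3 = 0 only at x = 0 for real x with both coefficients positive, and φ → ∞ as |x| → ∞). At x* = 0, φ(0) = 0 and φ''(0) = 58. Laplace's method then gives
  I(n) ~ sqrt(2π / (n · φ''(0))) · e^(−n φ(0)) = sqrt(2π / (58n)) = sqrt(π/(29n)).
The 10 · x^4 term contributes only at subleading order (an O(1/n) relative correction).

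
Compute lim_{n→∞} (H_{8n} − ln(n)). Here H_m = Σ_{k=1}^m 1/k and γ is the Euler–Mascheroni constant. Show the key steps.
lim = ln 8 + γ

By Euler-Maclaurin, H_m = ln m + γ + O(1/m). So
  H_{8n} − ln(n) = ln(8n) + γ − ln(n) + O(1/n)
                       = ln(8/1) + γ + O(1/n).
Hence the limit is ln(8/1) + γ.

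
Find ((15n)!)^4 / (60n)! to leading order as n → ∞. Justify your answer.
((15n)!)^4/(60n)! ~ ((2π·15n)^(3/2) / 2) · 4^(−4·15n)  →  0

Write N = 15n. Stirling: N! ~ sqrt(2π N)(N/e)^N and (4N)! ~ sqrt(2π·4N)·(4N/e)^(4N).
  (N!)^4/(4N)! ~ (2π N)^(4/2) (N/e)^(4N) / [sqrt(2π·4N) (4N/e)^(4N)]
     = (2π N)^(4/2) / sqrt(2π·4N) · (N/(4N))^(4N)
     = (2π N)^((4−1)/2) / 2 · 4^(−4N).
Since 4^4 > 1, the factor 4^(−4N) decays exponentially, so the ratio → 0. Substituting N = 15n gives the stated form.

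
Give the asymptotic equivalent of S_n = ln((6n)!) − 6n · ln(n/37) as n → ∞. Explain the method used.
S_n ~ 6n · (ln 222 − 1) + O(ln n)

Stirling: ln((6n)!) = 6n ln(6n) − 6n + O(ln n).
  S_n = 6n ln(6n) − 6n − 6n ln(n/37) + O(ln n)
      = 6n ln(6n) − 6n ln n + 6n ln 37 − 6n + O(ln n)
      = 6n ln 6 + 6n ln 37 − 6n + O(ln n)
      = 6n (ln 222 − 1) + O(ln n).
Numerically ln(222) − 1 ≈ 4.4027.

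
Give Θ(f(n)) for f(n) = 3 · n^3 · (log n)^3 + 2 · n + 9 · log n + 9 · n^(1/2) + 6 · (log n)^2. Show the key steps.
f(n) ∈ Θ(n^3 · (log n)^3)

Compare the terms by growth order. For large n, n^a · (log n)^b dominates n^a' · (log n)^b' iff a > a', or (a = a' and b > b'). Ranking the 5 terms shows the dominant one is 3 · n^3 · (log n)^3. Hence f(n) ∈ Θ(n^3 · (log n)^3).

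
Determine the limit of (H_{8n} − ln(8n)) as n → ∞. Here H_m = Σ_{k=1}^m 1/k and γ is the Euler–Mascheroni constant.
lim = γ

By Euler-Maclaurin, H_m = ln m + γ + O(1/m). So
  H_{8n} − ln(8n) = ln(8n) + γ − ln(8n) + O(1/n)
                       = ln(8/8) + γ + O(1/n).
Hence the limit is γ (since ln 1 = 0).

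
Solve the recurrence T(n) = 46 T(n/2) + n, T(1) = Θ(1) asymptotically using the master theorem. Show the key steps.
T(n) = Θ(n^(log_2 46))

Master theorem: compare f(n) = n to n^(log_2 46) where log_2 46 ≈ 5.524. Since 1 < log_2 46, we have f(n) = O(n^(log_2 46 − ε)) for some ε > 0 — Case 1. Hence T(n) = Θ(n^(log_2 46)).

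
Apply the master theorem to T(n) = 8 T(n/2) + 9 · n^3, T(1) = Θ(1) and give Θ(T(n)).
T(n) = Θ(n^3 log n)

log_2 8 = 3, and f(n) = 9 · n^3 = Θ(n^(log_2 8)). This is Case 2 of the master theorem: T(n) = Θ(f(n) · log n) = Θ(n^3 log n).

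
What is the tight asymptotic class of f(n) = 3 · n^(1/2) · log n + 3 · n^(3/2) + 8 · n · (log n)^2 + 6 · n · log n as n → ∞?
f(n) ∈ Θ(n^(3/2))

Compare the terms by growth order. For large n, n^a · (log n)^b dominates n^a' · (log n)^b' iff a > a', or (a = a' and b > b'). Ranking the 4 terms shows the dominant one is 3 · n^(3/2). Hence f(n) ∈ Θ(n^(3/2)).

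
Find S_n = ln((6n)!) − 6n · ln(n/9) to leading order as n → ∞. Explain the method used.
S_n ~ 6n · (ln 54 − 1) + O(ln n)

Stirling: ln((6n)!) = 6n ln(6n) − 6n + O(ln n).
  S_n = 6n ln(6n) − 6n − 6n ln(n/9) + O(ln n)
      = 6n ln(6n) − 6n ln n + 6n ln 9 − 6n + O(ln n)
      = 6n ln 6 + 6n ln 9 − 6n + O(ln n)
      = 6n (ln 54 − 1) + O(ln n).
Numerically ln(54) − 1 ≈ 2.9890.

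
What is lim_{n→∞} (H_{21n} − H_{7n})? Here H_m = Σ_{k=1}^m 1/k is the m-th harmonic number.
lim = ln(21/7) = ln 3

Euler-Maclaurin gives H_m = ln m + γ + 1/(2m) + O(1/m^2). The γ and O(1/m) terms cancel in the difference:
  H_{21n} − H_{7n} = ln(21n) − ln(7n) + O(1/n) = ln(21/7) + O(1/n).
Hence the limit is ln(21/7) = ln 3.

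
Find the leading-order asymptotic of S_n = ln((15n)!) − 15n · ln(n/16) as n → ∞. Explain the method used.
S_n ~ 15n · (ln 240 − 1) + O(ln n)

Stirling: ln((15n)!) = 15n ln(15n) − 15n + O(ln n).
  S_n = 15n ln(15n) − 15n − 15n ln(n/16) + O(ln n)
      = 15n ln(15n) − 15n ln n + 15n ln 16 − 15n + O(ln n)
      = 15n ln 15 + 15n ln 16 − 15n + O(ln n)
      = 15n (ln 240 − 1) + O(ln n).
Numerically ln(240) − 1 ≈ 4.4806.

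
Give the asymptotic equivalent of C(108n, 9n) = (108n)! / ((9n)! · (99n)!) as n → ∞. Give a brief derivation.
C(108n, 9n) ~ (8916100448256/285311670611)^(9n) · sqrt(6/(11π·9n))

Write N = 9n. Apply Stirling to each factorial:
  (12N)! ~ sqrt(2π·12N) · (12N/e)^(12N),
  N! ~ sqrt(2π N) · (N/e)^N,
  (11N)! ~ sqrt(2π·11N) · (11N/e)^(11N).
The exponential factors combine to (12N)^(12N) / (N^N · (11N)^(11N)) = 12^(12N)/11^(11N) = (12^12/11^11)^N = (8916100448256/285311670611)^N.
The square-root prefactors combine to sqrt(2π·12N) / (sqrt(2π N)·sqrt(2π·11N)) = sqrt(12 / (2π·11·N)) = sqrt(6/(11π·9n)).
Substituting N = 9n: C(108n, 9n) ~ (8916100448256/285311670611)^(9n) · sqrt(6/(11π·9n)).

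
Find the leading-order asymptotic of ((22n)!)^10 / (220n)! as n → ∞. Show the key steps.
((22n)!)^10/(220n)! ~ ((2π·22n)^(9/2) / sqrt(10)) · 10^(−10·22n)  →  0

Write N = 22n. Stirling: N! ~ sqrt(2π N)(N/e)^N and (10N)! ~ sqrt(2π·10N)·(10N/e)^(10N).
  (N!)^10/(10N)! ~ (2π N)^(10/2) (N/e)^(10N) / [sqrt(2π·10N) (10N/e)^(10N)]
     = (2π N)^(10/2) / sqrt(2π·10N) · (N/(10N))^(10N)
     = (2π N)^((10−1)/2) / sqrt(10) · 10^(−10N).
Since 10^10 > 1, the factor 10^(−10N) decays exponentially, so the ratio → 0. Substituting N = 22n gives the stated form.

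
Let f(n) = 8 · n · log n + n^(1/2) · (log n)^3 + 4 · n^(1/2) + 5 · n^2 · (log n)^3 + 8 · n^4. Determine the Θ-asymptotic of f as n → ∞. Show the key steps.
f(n) ∈ Θ(n^4)

Compare the terms by growth order. For large n, n^a · (log n)^b dominates n^a' · (log n)^b' iff a > a', or (a = a' and b > b'). Ranking the 5 terms shows the dominant one is 8 · n^4. Hence f(n) ∈ Θ(n^4).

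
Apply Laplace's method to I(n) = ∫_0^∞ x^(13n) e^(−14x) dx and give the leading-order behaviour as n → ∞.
I(n) ~ (sqrt(2π·13n) / 14) · (13n/(14e))^(13n)

Write the integrand as exp(13n ln x − 14x) and set f(x) = 13n ln x − 14x. Then f'(x) = 13n/x − 14 = 0 at x* = 13n/14, and f''(x*) = −13n/x*^2 = −14^2/(13n). Laplace's method (interior maximum) gives
  I(n) ~ e^(f(x*)) · sqrt(2π / |f''(x*)|)
        = exp(13n ln(13n/14) − 13n) · sqrt(2π · 13n / 14^2)
        = (13n/14)^(13n) e^(−13n) · sqrt(2π·13n) / 14
        = (sqrt(2π·13n) / 14) · (13n/(14e))^(13n).
This matches Γ(13n+1)/14^(13n+1) with Stirling applied to Γ.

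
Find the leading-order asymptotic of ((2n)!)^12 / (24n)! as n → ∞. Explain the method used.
((2n)!)^12/(24n)! ~ ((2π·2n)^(11/2) / sqrt(12)) · 12^(−12·2n)  →  0

Write N = 2n. Stirling: N! ~ sqrt(2π N)(N/e)^N and (12N)! ~ sqrt(2π·12N)·(12N/e)^(12N).
  (N!)^12/(12N)! ~ (2π N)^(12/2) (N/e)^(12N) / [sqrt(2π·12N) (12N/e)^(12N)]
     = (2π N)^(12/2) / sqrt(2π·12N) · (N/(12N))^(12N)
     = (2π N)^((12−1)/2) / sqrt(12) · 12^(−12N).
Since 12^12 > 1, the factor 12^(−12N) decays exponentially, so the ratio → 0. Substituting N = 2n gives the stated form.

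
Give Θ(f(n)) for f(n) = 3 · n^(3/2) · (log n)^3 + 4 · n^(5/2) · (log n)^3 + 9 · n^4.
f(n) ∈ Θ(n^4)

Compare the terms by growth order. For large n, n^a · (log n)^b dominates n^a' · (log n)^b' iff a > a', or (a = a' and b > b'). Ranking the 3 terms shows the dominant one is 9 · n^4. Hence f(n) ∈ Θ(n^4).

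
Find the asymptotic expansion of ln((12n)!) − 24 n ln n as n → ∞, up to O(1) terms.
ln((12n)!) − 24 n ln n = −12 n ln n + 12(ln 12 − 1) n + (1/2) ln(2π·12n) + O(1/n)

Stirling: ln((12n)!) = 12n ln(12n) − 12n + (1/2) ln(2π·12n) + O(1/n).
Expand 12n ln(12n) = 12n (ln n + ln 12) = 12n ln n + 12n ln 12.
Subtract 24n ln n: leading term is (12 − 24) n ln n = −12 n ln n. The next term is 12n ln 12 − 12n = 12(ln 12 − 1) n. Then the (1/2) ln(2π·12n) correction.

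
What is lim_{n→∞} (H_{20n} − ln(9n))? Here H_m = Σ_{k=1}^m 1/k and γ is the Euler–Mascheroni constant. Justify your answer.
lim = ln(20/9) + γ

By Euler-Maclaurin, H_m = ln m + γ + O(1/m). So
  H_{20n} − ln(9n) = ln(20n) + γ − ln(9n) + O(1/n)
                       = ln(20/9) + γ + O(1/n).
Hence the limit is ln(20/9) + γ.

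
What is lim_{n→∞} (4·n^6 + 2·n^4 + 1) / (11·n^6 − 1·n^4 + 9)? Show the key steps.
lim = 4/11

For large n the leading n^6 terms dominate both numerator and denominator. Dividing top and bottom by n^6, every other term tends to 0, leaving 4/11.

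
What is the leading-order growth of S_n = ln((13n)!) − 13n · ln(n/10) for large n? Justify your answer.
S_n ~ 13n · (ln 130 − 1) + O(ln n)

Stirling: ln((13n)!) = 13n ln(13n) − 13n + O(ln n).
  S_n = 13n ln(13n) − 13n − 13n ln(n/10) + O(ln n)
      = 13n ln(13n) − 13n ln n + 13n ln 10 − 13n + O(ln n)
      = 13n ln 13 + 13n ln 10 − 13n + O(ln n)
      = 13n (ln 130 − 1) + O(ln n).
Numerically ln(130) − 1 ≈ 3.8675.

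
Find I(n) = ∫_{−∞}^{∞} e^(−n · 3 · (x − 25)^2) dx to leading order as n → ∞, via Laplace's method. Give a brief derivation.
I(n) = sqrt(π/(3n))

Here φ(x) = 3 · (x − 25)^2 has its unique minimum at x* = 25 with φ(x*) = 0 and φ''(x*) = 6. Laplace's method gives
  I(n) ~ e^(−n φ(x*)) · sqrt(2π / (n · φ''(x*))) = sqrt(2π / (6n)) = sqrt(π/(3n)).
This is exact: substituting u = (x − 25)·sqrt(3n) gives I(n) = (1/sqrt(3n)) ∫_{−∞}^{∞} e^(−u^2) du = sqrt(π/(3n)).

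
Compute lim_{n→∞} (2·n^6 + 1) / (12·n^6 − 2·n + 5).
lim = 2/12 = 1/6

For large n the leading n^6 terms dominate both numerator and denominator. Dividing top and bottom by n^6, every other term tends to 0, leaving 2/12 = 1/6.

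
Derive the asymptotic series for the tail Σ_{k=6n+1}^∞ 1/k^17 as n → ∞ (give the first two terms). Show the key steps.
Σ_{k>6n} 1/k^17 = 1/(16 · (6n)^16) − 1/(2 · (6n)^17) + O(1/(6n)^18)

Compare to the integral: ∫_{6n}^∞ x^(−17) dx = [−x^(−16)/16]_{6n}^∞ = 1/((17−1)·(6n)^16). The Euler-Maclaurin correction adds −f(6n)/2 = −1/(2·(6n)^17). Euler-Maclaurin then gives
  Σ_{k>6n} 1/k^17 = ∫_{6n}^∞ dx/x^17 − 1/(2·(6n)^17) + O(1/(6n)^18).
(Equivalently this is ζ(17) − Σ_{k≤6n} 1/k^17.)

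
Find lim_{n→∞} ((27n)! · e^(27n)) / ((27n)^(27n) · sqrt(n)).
lim = sqrt(2π·27)

Stirling: (27n)! ~ sqrt(2π·27n) · (27n/e)^(27n). Hence
  (27n)! · e^(27n) / (27n)^(27n) ~ sqrt(2π·27n).
Dividing by sqrt(n): sqrt(2π·27n) / sqrt(n) = sqrt(2π·27) · n^((1−1)/2), so the limit is sqrt(2π·27).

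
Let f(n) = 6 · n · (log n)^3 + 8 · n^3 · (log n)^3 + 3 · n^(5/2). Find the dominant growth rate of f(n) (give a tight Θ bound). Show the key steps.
f(n) ∈ Θ(n^3 · (log n)^3)

Compare the terms by growth order. For large n, n^a · (log n)^b dominates n^a' · (log n)^b' iff a > a', or (a = a' and b > b'). Ranking the 3 terms shows the dominant one is 8 · n^3 · (log n)^3. Hence f(n) ∈ Θ(n^3 · (log n)^3).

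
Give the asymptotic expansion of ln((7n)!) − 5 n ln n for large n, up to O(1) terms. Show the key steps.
ln((7n)!) − 5 n ln n = 2 n ln n + 7(ln 7 − 1) n + (1/2) ln(2π·7n) + O(1/n)

Stirling: ln((7n)!) = 7n ln(7n) − 7n + (1/2) ln(2π·7n) + O(1/n).
Expand 7n ln(7n) = 7n (ln n + ln 7) = 7n ln n + 7n ln 7.
Subtract 5n ln n: leading term is (7 − 5) n ln n = 2 n ln n. The next term is 7n ln 7 − 7n = 7(ln 7 − 1) n. Then the (1/2) ln(2π·7n) correction.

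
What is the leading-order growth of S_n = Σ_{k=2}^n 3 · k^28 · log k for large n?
S_n ~ 3 · n^29 log n / 29 − 3 · n^29 / 841

By integral comparison, S_n = ∫_1^n 3 · x^28 · log x dx + O(n^28 · log n). For the integral, ∫ x^28 log x dx = n^29 log n / 29 − n^29/841 (integration by parts). Hence S_n ~ 3 · n^29 log n / 29 − 3 · n^29 / 841.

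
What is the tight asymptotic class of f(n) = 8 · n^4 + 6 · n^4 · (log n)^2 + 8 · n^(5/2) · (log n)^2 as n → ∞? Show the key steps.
f(n) ∈ Θ(n^4 · (log n)^2)

Compare the terms by growth order. For large n, n^a · (log n)^b dominates n^a' · (log n)^b' iff a > a', or (a = a' and b > b'). Ranking the 3 terms shows the dominant one is 6 · n^4 · (log n)^2. Hence f(n) ∈ Θ(n^4 · (log n)^2).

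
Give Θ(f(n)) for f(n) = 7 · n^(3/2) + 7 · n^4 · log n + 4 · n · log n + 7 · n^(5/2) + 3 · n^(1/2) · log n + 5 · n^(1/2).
f(n) ∈ Θ(n^4 · log n)

Compare the terms by growth order. For large n, n^a · (log n)^b dominates n^a' · (log n)^b' iff a > a', or (a = a' and b > b'). Ranking the 6 terms shows the dominant one is 7 · n^4 · log n. Hence f(n) ∈ Θ(n^4 · log n).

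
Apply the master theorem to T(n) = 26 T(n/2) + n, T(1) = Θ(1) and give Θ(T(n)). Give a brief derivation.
T(n) = Θ(n^(log_2 26))

Master theorem: compare f(n) = n to n^(log_2 26) where log_2 26 ≈ 4.700. Since 1 < log_2 26, we have f(n) = O(n^(log_2 26 − ε)) for some ε > 0 — Case 1. Hence T(n) = Θ(n^(log_2 26)).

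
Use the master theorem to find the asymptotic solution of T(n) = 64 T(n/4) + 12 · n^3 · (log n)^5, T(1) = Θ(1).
T(n) = Θ(n^3 · (log n)^6)

Here log_4 64 = 3 and f(n) = 12 · n^3 · (log n)^5 = Θ(n^(log_4 64) · (log n)^5). This is the extended Case 2 of the master theorem (f matches the critical exponent up to log factors), giving T(n) = Θ(n^(log_4 64) · (log n)^(5+1)) = Θ(n^3 · (log n)^6).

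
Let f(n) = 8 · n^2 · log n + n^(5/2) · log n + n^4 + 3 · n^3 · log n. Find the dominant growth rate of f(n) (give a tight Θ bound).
f(n) ∈ Θ(n^4)

Compare the terms by growth order. For large n, n^a · (log n)^b dominates n^a' · (log n)^b' iff a > a', or (a = a' and b > b'). Ranking the 4 terms shows the dominant one is n^4. Hence f(n) ∈ Θ(n^4).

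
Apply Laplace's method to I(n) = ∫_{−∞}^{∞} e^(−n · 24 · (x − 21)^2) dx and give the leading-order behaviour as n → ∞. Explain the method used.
I(n) = sqrt(π/(24n))

Here φ(x) = 24 · (x − 21)^2 has its unique minimum at x* = 21 with φ(x*) = 0 and φ''(x*) = 48. Laplace's method gives
  I(n) ~ e^(−n φ(x*)) · sqrt(2π / (n · φ''(x*))) = sqrt(2π / (48n)) = sqrt(π/(24n)).
This is exact: substituting u = (x − 21)·sqrt(24n) gives I(n) = (1/sqrt(24n)) ∫_{−∞}^{∞} e^(−u^2) du = sqrt(π/(24n)).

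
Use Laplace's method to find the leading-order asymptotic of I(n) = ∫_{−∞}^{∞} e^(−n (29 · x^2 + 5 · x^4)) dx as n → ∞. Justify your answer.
I(n) ~ sqrt(π/(29n))

φ(x) = 29 · x^2 + 5 · x^4 has its unique global minimum at x* = 0 (since φ'(x) = 58x + 20x^3 = 0 only at x = 0 for real x with both coefficients positive, and φ → ∞ as |x| → ∞). At x* = 0, φ(0) = 0 and φ''(0) = 58. Laplace's method then gives
  I(n) ~ sqrt(2π / (n · φ''(0))) · e^(−n φ(0)) = sqrt(2π / (58n)) = sqrt(π/(29n)).
The 5 · x^4 term contributes only at subleading order (an O(1/n) relative correction).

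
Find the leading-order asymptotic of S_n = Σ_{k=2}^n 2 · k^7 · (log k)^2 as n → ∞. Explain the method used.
S_n ~ n^8 · (log n)^2 / 4

By integral comparison, S_n = ∫_1^n 2 · x^7 · (log x)^2 dx + O(n^7 · (log n)^2). For the integral, the leading term of ∫_1^n x^7 (log x)^2 dx is n^8/8 · (log n)^2 (by repeated integration by parts; each step lowers the log-exponent and produces a relatively O(1/log n) correction). Hence S_n ~ n^8 · (log n)^2 / 4.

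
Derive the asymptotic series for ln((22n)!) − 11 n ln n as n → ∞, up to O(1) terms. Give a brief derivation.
ln((22n)!) − 11 n ln n = 11 n ln n + 22(ln 22 − 1) n + (1/2) ln(2π·22n) + O(1/n)

Stirling: ln((22n)!) = 22n ln(22n) − 22n + (1/2) ln(2π·22n) + O(1/n).
Expand 22n ln(22n) = 22n (ln n + ln 22) = 22n ln n + 22n ln 22.
Subtract 11n ln n: leading term is (22 − 11) n ln n = 11 n ln n. The next term is 22n ln 22 − 22n = 22(ln 22 − 1) n. Then the (1/2) ln(2π·22n) correction.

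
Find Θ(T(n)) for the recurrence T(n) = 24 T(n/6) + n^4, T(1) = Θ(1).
T(n) = Θ(n^4)

log_6 24 ≈ 1.774. f(n) = n^4 dominates n^(log_6 24) since 4 > 1.774, and the regularity condition a·f(n/b) = 24·(n/6)^4 = (24/1296)·n^4 ≤ c·f(n) holds with c = 24/1296 ≈ 0.0185 < 1. So this is Case 3: T(n) = Θ(f(n)) = Θ(n^4).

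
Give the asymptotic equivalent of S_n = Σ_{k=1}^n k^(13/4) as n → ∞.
S_n ~ (4/17) · n^(17/4)

Integral comparison: Σ_{k=1}^n k^(13/4) = ∫_0^n x^(13/4) dx + O(n^(13/4)). The integral is n^(1 + 13/4) / (1 + 13/4) = n^((13+4)/4) / ((13+4)/4) = (4/17) · n^(17/4).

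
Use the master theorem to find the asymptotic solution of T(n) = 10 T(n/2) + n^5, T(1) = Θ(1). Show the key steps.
T(n) = Θ(n^5)

log_2 10 ≈ 3.322. f(n) = n^5 dominates n^(log_2 10) since 5 > 3.322, and the regularity condition a·f(n/b) = 10·(n/2)^5 = (10/32)·n^5 ≤ c·f(n) holds with c = 10/32 ≈ 0.312 < 1. So this is Case 3: T(n) = Θ(f(n)) = Θ(n^5).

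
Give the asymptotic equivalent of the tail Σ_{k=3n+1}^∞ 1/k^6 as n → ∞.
Σ_{k>3n} 1/k^6 ~ 1/(5 · (3n)^5)

Compare to the integral: ∫_{3n}^∞ x^(−6) dx = [−x^(−5)/5]_{3n}^∞ = 1/((6−1)·(3n)^5). Euler-Maclaurin then gives
  Σ_{k>3n} 1/k^6 = ∫_{3n}^∞ dx/x^6 − 1/(2·(3n)^6) + O(1/(3n)^7).
(Equivalently this is ζ(6) − Σ_{k≤3n} 1/k^6.)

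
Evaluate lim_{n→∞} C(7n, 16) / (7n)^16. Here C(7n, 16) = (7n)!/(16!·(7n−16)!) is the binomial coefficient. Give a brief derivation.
lim = 1/16! = 1/20922789888000

With N = 7n → ∞: C(N, 16) / N^16 = [N(N−1)…(N−15)] / (16! · N^16) = (1/16!) · 1 · (1 − 1/(7n)) · … · (1 − 15/(7n)). Each factor → 1 as N → ∞, so the limit is 1/16! = 1/20922789888000.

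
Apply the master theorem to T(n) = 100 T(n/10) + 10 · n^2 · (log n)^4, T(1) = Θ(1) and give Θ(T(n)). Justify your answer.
T(n) = Θ(n^2 · (log n)^5)

Here log_10 100 = 2 and f(n) = 10 · n^2 · (log n)^4 = Θ(n^(log_10 100) · (log n)^4). This is the extended Case 2 of the master theorem (f matches the critical exponent up to log factors), giving T(n) = Θ(n^(log_10 100) · (log n)^(4+1)) = Θ(n^2 · (log n)^5).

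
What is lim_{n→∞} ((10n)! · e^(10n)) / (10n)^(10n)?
lim = ∞

Stirling: (10n)! ~ sqrt(2π·10n) · (10n/e)^(10n). Hence
  (10n)! · e^(10n) / (10n)^(10n) ~ sqrt(2π·10n) = sqrt(2π·10) · sqrt(n) → ∞.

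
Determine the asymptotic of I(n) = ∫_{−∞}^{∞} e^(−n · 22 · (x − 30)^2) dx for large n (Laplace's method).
I(n) = sqrt(π/(22n))

Here φ(x) = 22 · (x − 30)^2 has its unique minimum at x* = 30 with φ(x*) = 0 and φ''(x*) = 44. Laplace's method gives
  I(n) ~ e^(−n φ(x*)) · sqrt(2π / (n · φ''(x*))) = sqrt(2π / (44n)) = sqrt(π/(22n)).
This is exact: substituting u = (x − 30)·sqrt(22n) gives I(n) = (1/sqrt(22n)) ∫_{−∞}^{∞} e^(−u^2) du = sqrt(π/(22n)).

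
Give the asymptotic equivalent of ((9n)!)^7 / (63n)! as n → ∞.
((9n)!)^7/(63n)! ~ ((2π·9n)^(6/2) / sqrt(7)) · 7^(−7·9n)  →  0

Write N = 9n. Stirling: N! ~ sqrt(2π N)(N/e)^N and (7N)! ~ sqrt(2π·7N)·(7N/e)^(7N).
  (N!)^7/(7N)! ~ (2π N)^(7/2) (N/e)^(7N) / [sqrt(2π·7N) (7N/e)^(7N)]
     = (2π N)^(7/2) / sqrt(2π·7N) · (N/(7N))^(7N)
     = (2π N)^((7−1)/2) / sqrt(7) · 7^(−7N).
Since 7^7 > 1, the factor 7^(−7N) decays exponentially, so the ratio → 0. Substituting N = 9n gives the stated form.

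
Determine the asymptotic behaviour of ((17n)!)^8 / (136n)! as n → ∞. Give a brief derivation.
((17n)!)^8/(136n)! ~ ((2π·17n)^(7/2) / sqrt(8)) · 8^(−8·17n)  →  0

Write N = 17n. Stirling: N! ~ sqrt(2π N)(N/e)^N and (8N)! ~ sqrt(2π·8N)·(8N/e)^(8N).
  (N!)^8/(8N)! ~ (2π N)^(8/2) (N/e)^(8N) / [sqrt(2π·8N) (8N/e)^(8N)]
     = (2π N)^(8/2) / sqrt(2π·8N) · (N/(8N))^(8N)
     = (2π N)^((8−1)/2) / sqrt(8) · 8^(−8N).
Since 8^8 > 1, the factor 8^(−8N) decays exponentially, so the ratio → 0. Substituting N = 17n gives the stated form.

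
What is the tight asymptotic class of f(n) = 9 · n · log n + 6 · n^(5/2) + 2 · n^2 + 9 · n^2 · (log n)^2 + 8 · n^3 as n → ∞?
f(n) ∈ Θ(n^3)

Compare the terms by growth order. For large n, n^a · (log n)^b dominates n^a' · (log n)^b' iff a > a', or (a = a' and b > b'). Ranking the 5 terms shows the dominant one is 8 · n^3. Hence f(n) ∈ Θ(n^3).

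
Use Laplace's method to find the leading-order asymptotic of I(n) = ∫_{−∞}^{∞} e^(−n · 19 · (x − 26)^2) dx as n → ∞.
I(n) = sqrt(π/(19n))

Here φ(x) = 19 · (x − 26)^2 has its unique minimum at x* = 26 with φ(x*) = 0 and φ''(x*) = 38. Laplace's method gives
  I(n) ~ e^(−n φ(x*)) · sqrt(2π / (n · φ''(x*))) = sqrt(2π / (38n)) = sqrt(π/(19n)).
This is exact: substituting u = (x − 26)·sqrt(19n) gives I(n) = (1/sqrt(19n)) ∫_{−∞}^{∞} e^(−u^2) du = sqrt(π/(19n)).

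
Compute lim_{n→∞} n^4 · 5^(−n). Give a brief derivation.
lim = 0

Exponentials with base > 1 dominate every fixed polynomial: for any fixed c, n^c / 5^n → 0 as n → ∞ (e.g. by the ratio test, or by writing 5^n = e^(n ln 5) and noting e^(n ln 5) / n^c → ∞). Hence n^4 · 5^(−n) = n^4 / 5^n → 0.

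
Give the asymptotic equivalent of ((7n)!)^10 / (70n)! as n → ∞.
((7n)!)^10/(70n)! ~ ((2π·7n)^(9/2) / sqrt(10)) · 10^(−10·7n)  →  0

Write N = 7n. Stirling: N! ~ sqrt(2π N)(N/e)^N and (10N)! ~ sqrt(2π·10N)·(10N/e)^(10N).
  (N!)^10/(10N)! ~ (2π N)^(10/2) (N/e)^(10N) / [sqrt(2π·10N) (10N/e)^(10N)]
     = (2π N)^(10/2) / sqrt(2π·10N) · (N/(10N))^(10N)
     = (2π N)^((10−1)/2) / sqrt(10) · 10^(−10N).
Since 10^10 > 1, the factor 10^(−10N) decays exponentially, so the ratio → 0. Substituting N = 7n gives the stated form.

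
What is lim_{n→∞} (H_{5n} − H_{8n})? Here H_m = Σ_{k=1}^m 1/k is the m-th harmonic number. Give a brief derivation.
lim = ln(5/8)

Euler-Maclaurin gives H_m = ln m + γ + 1/(2m) + O(1/m^2). The γ and O(1/m) terms cancel in the difference:
  H_{5n} − H_{8n} = ln(5n) − ln(8n) + O(1/n) = ln(5/8) + O(1/n).
Hence the limit is ln(5/8).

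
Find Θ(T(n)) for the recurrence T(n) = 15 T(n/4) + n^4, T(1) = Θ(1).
T(n) = Θ(n^4)

log_4 15 ≈ 1.953. f(n) = n^4 dominates n^(log_4 15) since 4 > 1.953, and the regularity condition a·f(n/b) = 15·(n/4)^4 = (15/256)·n^4 ≤ c·f(n) holds with c = 15/256 ≈ 0.0586 < 1. So this is Case 3: T(n) = Θ(f(n)) = Θ(n^4).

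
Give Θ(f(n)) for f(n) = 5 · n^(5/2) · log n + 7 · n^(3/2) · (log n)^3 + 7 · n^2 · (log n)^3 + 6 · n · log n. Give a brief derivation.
f(n) ∈ Θ(n^(5/2) · log n)

Compare the terms by growth order. For large n, n^a · (log n)^b dominates n^a' · (log n)^b' iff a > a', or (a = a' and b > b'). Ranking the 4 terms shows the dominant one is 5 · n^(5/2) · log n. Hence f(n) ∈ Θ(n^(5/2) · log n).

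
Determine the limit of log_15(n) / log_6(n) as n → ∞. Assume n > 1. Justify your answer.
lim = ln(6) / ln(15) = log_15(6)

Change of base: log_15(n) = ln n / ln 15 and log_6(n) = ln n / ln 6. The ratio is (ln n / ln 15) · (ln 6 / ln n) = ln 6 / ln 15, a constant independent of n. So the limit is ln 6 / ln 15 = log_15(6).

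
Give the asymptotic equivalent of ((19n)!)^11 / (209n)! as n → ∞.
((19n)!)^11/(209n)! ~ ((2π·19n)^(10/2) / sqrt(11)) · 11^(−11·19n)  →  0

Write N = 19n. Stirling: N! ~ sqrt(2π N)(N/e)^N and (11N)! ~ sqrt(2π·11N)·(11N/e)^(11N).
  (N!)^11/(11N)! ~ (2π N)^(11/2) (N/e)^(11N) / [sqrt(2π·11N) (11N/e)^(11N)]
     = (2π N)^(11/2) / sqrt(2π·11N) · (N/(11N))^(11N)
     = (2π N)^((11−1)/2) / sqrt(11) · 11^(−11N).
Since 11^11 > 1, the factor 11^(−11N) decays exponentially, so the ratio → 0. Substituting N = 19n gives the stated form.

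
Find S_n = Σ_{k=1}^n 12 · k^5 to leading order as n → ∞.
S_n ~ 2 · n^6

By integral comparison (Euler-Maclaurin), Σ_{k=1}^n 12 · k^5 = 12 · ∫_0^n x^5 dx + O(n^5) = 12 · n^6/6 = 2 · n^6 + O(n^5). (Equivalently, Faulhaber's formula gives the same leading term.)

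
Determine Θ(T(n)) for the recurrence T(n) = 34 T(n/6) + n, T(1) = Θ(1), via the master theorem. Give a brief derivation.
T(n) = Θ(n^(log_6 34))

Master theorem: compare f(n) = n to n^(log_6 34) where log_6 34 ≈ 1.968. Since 1 < log_6 34, we have f(n) = O(n^(log_6 34 − ε)) for some ε > 0 — Case 1. Hence T(n) = Θ(n^(log_6 34)).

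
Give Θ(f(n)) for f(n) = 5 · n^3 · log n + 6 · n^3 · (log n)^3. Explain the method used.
f(n) ∈ Θ(n^3 · (log n)^3)

Compare the terms by growth order. For large n, n^a · (log n)^b dominates n^a' · (log n)^b' iff a > a', or (a = a' and b > b'). Ranking the 2 terms shows the dominant one is 6 · n^3 · (log n)^3. Hence f(n) ∈ Θ(n^3 · (log n)^3).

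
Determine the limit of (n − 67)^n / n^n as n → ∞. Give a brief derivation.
lim = e^(−67)

Rewrite as (1 − 67/n)^(n). By the standard limit (1 + x/n)^n → e^x, we have (1 − 67/n)^n → e^(−67), and raising to the 1st power gives e^(−67).
More precisely, ln[(1 − 67/n)^(n)] = n · ln(1 − 67/n) = n · (-67/n + O(1/n^2)) = -67 + O(1/n) → -67.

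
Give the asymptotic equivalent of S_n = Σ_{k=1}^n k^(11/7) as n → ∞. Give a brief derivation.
S_n ~ (7/18) · n^(18/7)

Integral comparison: Σ_{k=1}^n k^(11/7) = ∫_0^n x^(11/7) dx + O(n^(11/7)). The integral is n^(1 + 11/7) / (1 + 11/7) = n^((11+7)/7) / ((11+7)/7) = (7/18) · n^(18/7).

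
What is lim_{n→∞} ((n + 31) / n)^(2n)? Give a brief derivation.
lim = e^62

Rewrite as (1 + 31/n)^(2n). By the standard limit (1 + x/n)^n → e^x, we have (1 + 31/n)^n → e^31, and raising to the 2nd power gives e^62.
More precisely, ln[(1 + 31/n)^(2n)] = 2n · ln(1 + 31/n) = 2n · (31/n + O(1/n^2)) = 62 + O(1/n) → 62.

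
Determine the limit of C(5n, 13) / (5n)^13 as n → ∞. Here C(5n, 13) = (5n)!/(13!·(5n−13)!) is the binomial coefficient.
lim = 1/13! = 1/6227020800

With N = 5n → ∞: C(N, 13) / N^13 = [N(N−1)…(N−12)] / (13! · N^13) = (1/13!) · 1 · (1 − 1/(5n)) · … · (1 − 12/(5n)). Each factor → 1 as N → ∞, so the limit is 1/13! = 1/6227020800.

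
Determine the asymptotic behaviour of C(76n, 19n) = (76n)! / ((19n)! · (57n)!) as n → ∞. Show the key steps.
C(76n, 19n) ~ (256/27)^(19n) · sqrt(2/(3π·19n))

Write N = 19n. Apply Stirling to each factorial:
  (4N)! ~ sqrt(2π·4N) · (4N/e)^(4N),
  N! ~ sqrt(2π N) · (N/e)^N,
  (3N)! ~ sqrt(2π·3N) · (3N/e)^(3N).
The exponential factors combine to (4N)^(4N) / (N^N · (3N)^(3N)) = 4^(4N)/3^(3N) = (4^4/3^3)^N = (256/27)^N.
The square-root prefactors combine to sqrt(2π·4N) / (sqrt(2π N)·sqrt(2π·3N)) = sqrt(4 / (2π·3·N)) = sqrt(2/(3π·19n)).
Substituting N = 19n: C(76n, 19n) ~ (256/27)^(19n) · sqrt(2/(3π·19n)).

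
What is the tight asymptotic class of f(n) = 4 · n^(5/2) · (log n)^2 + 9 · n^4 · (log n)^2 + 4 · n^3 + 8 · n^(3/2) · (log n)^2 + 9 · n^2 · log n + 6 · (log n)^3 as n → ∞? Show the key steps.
f(n) ∈ Θ(n^4 · (log n)^2)

Compare the terms by growth order. For large n, n^a · (log n)^b dominates n^a' · (log n)^b' iff a > a', or (a = a' and b > b'). Ranking the 6 terms shows the dominant one is 9 · n^4 · (log n)^2. Hence f(n) ∈ Θ(n^4 · (log n)^2).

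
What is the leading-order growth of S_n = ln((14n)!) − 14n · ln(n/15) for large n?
S_n ~ 14n · (ln 210 − 1) + O(ln n)

Stirling: ln((14n)!) = 14n ln(14n) − 14n + O(ln n).
  S_n = 14n ln(14n) − 14n − 14n ln(n/15) + O(ln n)
      = 14n ln(14n) − 14n ln n + 14n ln 15 − 14n + O(ln n)
      = 14n ln 14 + 14n ln 15 − 14n + O(ln n)
      = 14n (ln 210 − 1) + O(ln n).
Numerically ln(210) − 1 ≈ 4.3471.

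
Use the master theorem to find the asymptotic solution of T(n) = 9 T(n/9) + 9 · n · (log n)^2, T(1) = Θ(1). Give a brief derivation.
T(n) = Θ(n · (log n)^3)

Here log_9 9 = 1 and f(n) = 9 · n · (log n)^2 = Θ(n^(log_9 9) · (log n)^2). This is the extended Case 2 of the master theorem (f matches the critical exponent up to log factors), giving T(n) = Θ(n^(log_9 9) · (log n)^(2+1)) = Θ(n · (log n)^3).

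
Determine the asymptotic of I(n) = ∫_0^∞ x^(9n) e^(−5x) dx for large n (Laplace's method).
I(n) ~ (sqrt(2π·9n) / 5) · (9n/(5e))^(9n)

Write the integrand as exp(9n ln x − 5x) and set f(x) = 9n ln x − 5x. Then f'(x) = 9n/x − 5 = 0 at x* = 9n/5, and f''(x*) = −9n/x*^2 = −5^2/(9n). Laplace's method (interior maximum) gives
  I(n) ~ e^(f(x*)) · sqrt(2π / |f''(x*)|)
        = exp(9n ln(9n/5) − 9n) · sqrt(2π · 9n / 5^2)
        = (9n/5)^(9n) e^(−9n) · sqrt(2π·9n) / 5
        = (sqrt(2π·9n) / 5) · (9n/(5e))^(9n).
This matches Γ(9n+1)/5^(9n+1) with Stirling applied to Γ.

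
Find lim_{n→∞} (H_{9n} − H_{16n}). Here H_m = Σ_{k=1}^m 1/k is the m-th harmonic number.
lim = ln(9/16)

Euler-Maclaurin gives H_m = ln m + γ + 1/(2m) + O(1/m^2). The γ and O(1/m) terms cancel in the difference:
  H_{9n} − H_{16n} = ln(9n) − ln(16n) + O(1/n) = ln(9/16) + O(1/n).
Hence the limit is ln(9/16).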